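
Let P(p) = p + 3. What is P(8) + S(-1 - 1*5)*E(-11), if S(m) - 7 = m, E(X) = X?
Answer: 0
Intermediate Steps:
S(m) = 7 + m
P(p) = 3 + p
P(8) + S(-1 - 1*5)*E(-11) = (3 + 8) + (7 + (-1 - 1*5))*(-11) = 11 + (7 + (-1 - 5))*(-11) = 11 + (7 - 6)*(-11) = 11 + 1*(-11) = 11 - 11 = 0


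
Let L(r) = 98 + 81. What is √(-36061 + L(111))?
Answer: I*√35882 ≈ 189.43*I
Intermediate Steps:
L(r) = 179
√(-36061 + L(111)) = √(-36061 + 179) = √(-35882) = I*√35882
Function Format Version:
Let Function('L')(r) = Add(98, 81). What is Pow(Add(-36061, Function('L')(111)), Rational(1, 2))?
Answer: Mul(I, Pow(35882, Rational(1, 2))) ≈ Mul(189.43, I)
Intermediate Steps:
Function('L')(r) = 179
Pow(Add(-36061, Function('L')(111)), Rational(1, 2)) = Pow(Add(-36061, 179), Rational(1, 2)) = Pow(-35882, Rational(1, 2)) = Mul(I, Pow(35882, Rational(1, 2)))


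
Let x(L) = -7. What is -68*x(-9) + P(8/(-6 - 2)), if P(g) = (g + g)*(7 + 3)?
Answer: 456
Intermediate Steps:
P(g) = 20*g (P(g) = (2*g)*10 = 20*g)
-68*x(-9) + P(8/(-6 - 2)) = -68*(-7) + 20*(8/(-6 - 2)) = 476 + 20*(8/(-8)) = 476 + 20*(8*(-⅛)) = 476 + 20*(-1) = 476 - 20 = 456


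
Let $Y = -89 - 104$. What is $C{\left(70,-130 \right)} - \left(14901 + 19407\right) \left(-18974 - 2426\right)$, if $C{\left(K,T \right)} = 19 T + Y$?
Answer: $734188537$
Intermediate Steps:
$Y = -193$ ($Y = -89 - 104 = -193$)
$C{\left(K,T \right)} = -193 + 19 T$ ($C{\left(K,T \right)} = 19 T - 193 = -193 + 19 T$)
$C{\left(70,-130 \right)} - \left(14901 + 19407\right) \left(-18974 - 2426\right) = \left(-193 + 19 \left(-130\right)\right) - \left(14901 + 19407\right) \left(-18974 - 2426\right) = \left(-193 - 2470\right) - 34308 \left(-21400\right) = -2663 - -734191200 = -2663 + 734191200 = 734188537$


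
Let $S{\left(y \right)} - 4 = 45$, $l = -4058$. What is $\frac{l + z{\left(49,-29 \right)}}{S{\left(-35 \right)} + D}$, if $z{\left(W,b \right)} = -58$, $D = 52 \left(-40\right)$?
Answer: $\frac{1372}{677} \approx 2.0266$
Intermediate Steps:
$S{\left(y \right)} = 49$ ($S{\left(y \right)} = 4 + 45 = 49$)
$D = -2080$
$\frac{l + z{\left(49,-29 \right)}}{S{\left(-35 \right)} + D} = \frac{-4058 - 58}{49 - 2080} = - \frac{4116}{-2031} = \left(-4116\right) \left(- \frac{1}{2031}\right) = \frac{1372}{677}$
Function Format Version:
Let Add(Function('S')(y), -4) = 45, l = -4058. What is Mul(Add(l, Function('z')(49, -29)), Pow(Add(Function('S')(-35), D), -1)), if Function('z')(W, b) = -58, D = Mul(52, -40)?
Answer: Rational(1372, 677) ≈ 2.0266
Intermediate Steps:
Function('S')(y) = 49 (Function('S')(y) = Add(4, 45) = 49)
D = -2080
Mul(Add(l, Function('z')(49, -29)), Pow(Add(Function('S')(-35), D), -1)) = Mul(Add(-4058, -58), Pow(Add(49, -2080), -1)) = Mul(-4116, Pow(-2031, -1)) = Mul(-4116, Rational(-1, 2031)) = Rational(1372, 677)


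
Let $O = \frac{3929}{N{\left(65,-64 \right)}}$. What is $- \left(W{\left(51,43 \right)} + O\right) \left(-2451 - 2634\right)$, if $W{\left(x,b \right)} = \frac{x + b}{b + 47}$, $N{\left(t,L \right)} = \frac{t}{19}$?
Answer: $\frac{75989110}{13} \approx 5.8453 \cdot 10^{6}$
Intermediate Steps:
$N{\left(t,L \right)} = \frac{t}{19}$ ($N{\left(t,L \right)} = t \frac{1}{19} = \frac{t}{19}$)
$W{\left(x,b \right)} = \frac{b + x}{47 + b}$
$O = \frac{74651}{65}$ ($O = \frac{3929}{\frac{1}{19} \cdot 65} = \frac{3929}{\frac{65}{19}} = 3929 \cdot \frac{19}{65} = \frac{74651}{65} \approx 1148.5$)
$- \left(W{\left(51,43 \right)} + O\right) \left(-2451 - 2634\right) = - \left(\frac{43 + 51}{47 + 43} + \frac{74651}{65}\right) \left(-2451 - 2634\right) = - \left(\frac{1}{90} \cdot 94 + \frac{74651}{65}\right) \left(-5085\right) = - \left(\frac{47}{45} + \frac{74651}{65}\right) \left(-5085\right) = - \frac{134494 \left(-5085\right)}{117} = \left(-1\right) \left(- \frac{75989110}{13}\right) = \frac{75989110}{13}$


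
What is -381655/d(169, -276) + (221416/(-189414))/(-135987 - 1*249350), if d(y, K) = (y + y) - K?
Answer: -13928159964578933/22407384313026 ≈ -621.59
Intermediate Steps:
d(y, K) = -K + 2*y (d(y, K) = 2*y - K = -K + 2*y)
-381655/d(169, -276) + (221416/(-189414))/(-135987 - 1*249350) = -381655/(-1*(-276) + 2*169) + (221416/(-189414))/(-135987 - 1*249350) = -381655/(276 + 338) + (221416*(-1/189414))/(-135987 - 249350) = -381655/614 - 110708/94707/(-385337) = -381655*1/614 - 110708/94707*(-1/385337) = -381655/614 + 110708/36494111259 = -13928159964578933/22407384313026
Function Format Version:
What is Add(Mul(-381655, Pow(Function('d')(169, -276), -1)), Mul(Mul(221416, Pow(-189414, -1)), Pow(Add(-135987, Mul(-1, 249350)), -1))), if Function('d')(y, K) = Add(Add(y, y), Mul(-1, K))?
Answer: Rational(-13928159964578933, 22407384313026) ≈ -621.59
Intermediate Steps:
Function('d')(y, K) = Add(Mul(-1, K), Mul(2, y)) (Function('d')(y, K) = Add(Mul(2, y), Mul(-1, K)) = Add(Mul(-1, K), Mul(2, y)))
Add(Mul(-381655, Pow(Function('d')(169, -276), -1)), Mul(Mul(221416, Pow(-189414, -1)), Pow(Add(-135987, Mul(-1, 249350)), -1))) = Add(Mul(-381655, Pow(Add(Mul(-1, -276), Mul(2, 169)), -1)), Mul(Mul(221416, Pow(-189414, -1)), Pow(Add(-135987, Mul(-1, 249350)), -1))) = Add(Mul(-381655, Pow(Add(276, 338), -1)), Mul(Mul(221416, Rational(-1, 189414)), Pow(Add(-135987, -249350), -1))) = Add(Mul(-381655, Pow(614, -1)), Mul(Rational(-110708, 94707), Pow(-385337, -1))) = Add(Mul(-381655, Rational(1, 614)), Mul(Rational(-110708, 94707), Rational(-1, 385337))) = Add(Rational(-381655, 614), Rational(110708, 36494111259)) = Rational(-13928159964578933, 22407384313026)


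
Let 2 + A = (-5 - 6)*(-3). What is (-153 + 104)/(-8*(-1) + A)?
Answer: -49/39 ≈ -1.2564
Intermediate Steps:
A = 31 (A = -2 + (-5 - 6)*(-3) = -2 - 11*(-3) = -2 + 33 = 31)
(-153 + 104)/(-8*(-1) + A) = (-153 + 104)/(-8*(-1) + 31) = -49/(8 + 31) = -49/39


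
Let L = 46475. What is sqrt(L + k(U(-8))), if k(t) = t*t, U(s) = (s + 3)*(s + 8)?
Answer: 65*sqrt(11) ≈ 215.58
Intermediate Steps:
U(s) = (3 + s)*(8 + s)
k(t) = t**2
sqrt(L + k(U(-8))) = sqrt(46475 + (24 + (-8)**2 + 11*(-8))**2) = sqrt(46475 + (24 + 64 - 88)**2) = sqrt(46475 + 0**2) = sqrt(46475 + 0) = sqrt(46475) = 65*sqrt(11)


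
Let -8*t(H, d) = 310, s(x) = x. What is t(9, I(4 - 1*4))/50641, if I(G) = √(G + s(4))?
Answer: -155/202564 ≈ -0.00076519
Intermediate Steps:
I(G) = √(4 + G) (I(G) = √(G + 4) = √(4 + G))
t(H, d) = -155/4 (t(H, d) = -⅛*310 = -155/4)
t(9, I(4 - 1*4))/50641 = -155/4/50641 = -155/4*1/50641 = -155/202564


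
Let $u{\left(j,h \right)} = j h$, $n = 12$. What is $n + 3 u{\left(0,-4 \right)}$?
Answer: $12$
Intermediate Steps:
$u{\left(j,h \right)} = h j$
$n + 3 u{\left(0,-4 \right)} = 12 + 3 \left(\left(-4\right) 0\right) = 12 + 3 \cdot 0 = 12 + 0 = 12$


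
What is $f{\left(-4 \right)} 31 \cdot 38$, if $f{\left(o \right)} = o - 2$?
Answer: $-7068$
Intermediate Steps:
$f{\left(o \right)} = -2 + o$
$f{\left(-4 \right)} 31 \cdot 38 = \left(-2 - 4\right) 31 \cdot 38 = \left(-6\right) 31 \cdot 38 = \left(-186\right) 38 = -7068$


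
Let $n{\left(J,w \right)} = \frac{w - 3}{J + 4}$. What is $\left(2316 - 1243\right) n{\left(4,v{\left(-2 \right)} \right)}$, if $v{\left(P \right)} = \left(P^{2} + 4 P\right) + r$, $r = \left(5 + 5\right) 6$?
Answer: $\frac{56869}{8} \approx 7108.6$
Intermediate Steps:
$r = 60$ ($r = 10 \cdot 6 = 60$)
$v{\left(P \right)} = 60 + P^{2} + 4 P$ ($v{\left(P \right)} = \left(P^{2} + 4 P\right) + 60 = 60 + P^{2} + 4 P$)
$n{\left(J,w \right)} = \frac{-3 + w}{4 + J}$
$\left(2316 - 1243\right) n{\left(4,v{\left(-2 \right)} \right)} = \left(2316 - 1243\right) \frac{-3 + \left(60 + \left(-2\right)^{2} + 4 \left(-2\right)\right)}{4 + 4} = \left(2316 - 1243\right) \frac{-3 + \left(60 + 4 - 8\right)}{8} = 1073 \frac{-3 + 56}{8} = 1073 \cdot \frac{1}{8} \cdot 53 = 1073 \cdot \frac{53}{8} = \frac{56869}{8}$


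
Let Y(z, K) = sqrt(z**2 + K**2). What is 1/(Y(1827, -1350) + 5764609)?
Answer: 5764609/33230711762452 - 9*sqrt(63709)/33230711762452 ≈ 1.7340e-7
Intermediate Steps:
Y(z, K) = sqrt(K**2 + z**2)
1/(Y(1827, -1350) + 5764609) = 1/(sqrt((-1350)**2 + 1827**2) + 5764609) = 1/(sqrt(1822500 + 3337929) + 5764609) = 1/(sqrt(5160429) + 5764609) = 1/(9*sqrt(63709) + 5764609) = 1/(5764609 + 9*sqrt(63709))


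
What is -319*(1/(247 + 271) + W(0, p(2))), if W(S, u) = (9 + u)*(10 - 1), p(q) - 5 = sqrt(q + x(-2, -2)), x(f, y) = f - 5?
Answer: -20820811/518 - 2871*I*sqrt(5) ≈ -40195.0 - 6419.8*I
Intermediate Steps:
x(f, y) = -5 + f
p(q) = 5 + sqrt(-7 + q) (p(q) = 5 + sqrt(q + (-5 - 2)) = 5 + sqrt(q - 7) = 5 + sqrt(-7 + q))
W(S, u) = 81 + 9*u (W(S, u) = (9 + u)*9 = 81 + 9*u)
-319*(1/(247 + 271) + W(0, p(2))) = -319*(1/(247 + 271) + (81 + 9*(5 + sqrt(-7 + 2)))) = -319*(1/518 + (81 + 9*(5 + sqrt(-5)))) = -319*(1/518 + (81 + 9*(5 + I*sqrt(5)))) = -319*(1/518 + (81 + (45 + 9*I*sqrt(5)))) = -319*(1/518 + (126 + 9*I*sqrt(5))) = -319*(65269/518 + 9*I*sqrt(5)) = -20820811/518 - 2871*I*sqrt(5)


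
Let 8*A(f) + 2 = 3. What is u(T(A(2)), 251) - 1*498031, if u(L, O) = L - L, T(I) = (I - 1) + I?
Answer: -498031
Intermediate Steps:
A(f) = ⅛ (A(f) = -¼ + (⅛)*3 = -¼ + 3/8 = ⅛)
T(I) = -1 + 2*I (T(I) = (-1 + I) + I = -1 + 2*I)
u(L, O) = 0
u(T(A(2)), 251) - 1*498031 = 0 - 1*498031 = 0 - 498031 = -498031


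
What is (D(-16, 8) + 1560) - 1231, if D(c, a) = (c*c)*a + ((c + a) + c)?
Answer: 2353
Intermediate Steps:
D(c, a) = a + 2*c + a*c**2 (D(c, a) = c**2*a + ((a + c) + c) = a*c**2 + (a + 2*c) = a + 2*c + a*c**2)
(D(-16, 8) + 1560) - 1231 = ((8 + 2*(-16) + 8*(-16)**2) + 1560) - 1231 = ((8 - 32 + 8*256) + 1560) - 1231 = ((8 - 32 + 2048) + 1560) - 1231 = (2024 + 1560) - 1231 = 3584 - 1231 = 2353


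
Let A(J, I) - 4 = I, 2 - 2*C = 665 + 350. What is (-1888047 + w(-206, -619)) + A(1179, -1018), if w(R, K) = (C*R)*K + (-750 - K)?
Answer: -66475033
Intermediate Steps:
C = -1013/2 (C = 1 - (665 + 350)/2 = 1 - ½*1015 = 1 - 1015/2 = -1013/2 ≈ -506.50)
A(J, I) = 4 + I
w(R, K) = -750 - K - 1013*K*R/2 (w(R, K) = (-1013*R/2)*K + (-750 - K) = -1013*K*R/2 + (-750 - K) = -750 - K - 1013*K*R/2)
(-1888047 + w(-206, -619)) + A(1179, -1018) = (-1888047 + (-750 - 1*(-619) - 1013/2*(-619)*(-206))) + (4 - 1018) = (-1888047 + (-750 + 619 - 64585841)) - 1014 = (-1888047 - 64585972) - 1014 = -66474019 - 1014 = -66475033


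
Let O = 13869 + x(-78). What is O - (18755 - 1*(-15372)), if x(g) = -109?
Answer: -20367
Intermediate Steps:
O = 13760 (O = 13869 - 109 = 13760)
O - (18755 - 1*(-15372)) = 13760 - (18755 - 1*(-15372)) = 13760 - (18755 + 15372) = 13760 - 1*34127 = 13760 - 34127 = -20367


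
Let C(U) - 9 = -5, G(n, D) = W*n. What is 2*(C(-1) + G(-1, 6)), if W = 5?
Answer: -2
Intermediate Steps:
G(n, D) = 5*n
C(U) = 4 (C(U) = 9 - 5 = 4)
2*(C(-1) + G(-1, 6)) = 2*(4 + 5*(-1)) = 2*(4 - 5) = 2*(-1) = -2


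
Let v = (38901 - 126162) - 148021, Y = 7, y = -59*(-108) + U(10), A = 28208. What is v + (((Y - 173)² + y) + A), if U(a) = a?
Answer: -173136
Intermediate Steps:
y = 6382 (y = -59*(-108) + 10 = 6372 + 10 = 6382)
v = -235282 (v = -87261 - 148021 = -235282)
v + (((Y - 173)² + y) + A) = -235282 + (((7 - 173)² + 6382) + 28208) = -235282 + (((-166)² + 6382) + 28208) = -235282 + ((27556 + 6382) + 28208) = -235282 + (33938 + 28208) = -235282 + 62146 = -173136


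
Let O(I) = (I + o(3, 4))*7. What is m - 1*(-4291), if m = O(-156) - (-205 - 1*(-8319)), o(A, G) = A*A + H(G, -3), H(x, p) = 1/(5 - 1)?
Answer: -19401/4 ≈ -4850.3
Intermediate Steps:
H(x, p) = ¼ (H(x, p) = 1/4 = ¼)
o(A, G) = ¼ + A² (o(A, G) = A*A + ¼ = A² + ¼ = ¼ + A²)
O(I) = 259/4 + 7*I (O(I) = (I + (¼ + 3²))*7 = (I + (¼ + 9))*7 = (I + 37/4)*7 = (37/4 + I)*7 = 259/4 + 7*I)
m = -36565/4 (m = (259/4 + 7*(-156)) - (-205 - 1*(-8319)) = (259/4 - 1092) - (-205 + 8319) = -4109/4 - 1*8114 = -4109/4 - 8114 = -36565/4 ≈ -9141.3)
m - 1*(-4291) = -36565/4 - 1*(-4291) = -36565/4 + 4291 = -19401/4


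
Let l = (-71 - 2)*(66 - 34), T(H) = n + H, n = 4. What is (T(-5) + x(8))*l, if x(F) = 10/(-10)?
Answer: 4672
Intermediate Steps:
T(H) = 4 + H
x(F) = -1 (x(F) = 10*(-⅒) = -1)
l = -2336 (l = -73*32 = -2336)
(T(-5) + x(8))*l = ((4 - 5) - 1)*(-2336) = (-1 - 1)*(-2336) = -2*(-2336) = 4672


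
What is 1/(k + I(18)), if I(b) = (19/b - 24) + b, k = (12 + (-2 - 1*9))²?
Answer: -18/71 ≈ -0.25352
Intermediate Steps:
k = 1 (k = (12 + (-2 - 9))² = (12 - 11)² = 1² = 1)
I(b) = -24 + b + 19/b (I(b) = (-24 + 19/b) + b = -24 + b + 19/b)
1/(k + I(18)) = 1/(1 + (-24 + 18 + 19/18)) = 1/(1 - 89/18) = 1/(-71/18) = -18/71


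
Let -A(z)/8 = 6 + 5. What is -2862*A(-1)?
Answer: 251856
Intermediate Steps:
A(z) = -88 (A(z) = -8*(6 + 5) = -8*11 = -88)
-2862*A(-1) = -2862*(-88) = 251856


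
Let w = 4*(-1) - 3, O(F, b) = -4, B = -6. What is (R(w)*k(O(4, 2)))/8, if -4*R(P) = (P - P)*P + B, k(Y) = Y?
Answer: -¾ ≈ -0.75000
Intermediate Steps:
w = -7 (w = -4 - 3 = -7)
R(P) = 3/2 (R(P) = -((P - P)*P - 6)/4 = -(0*P - 6)/4 = -(0 - 6)/4 = -¼*(-6) = 3/2)
(R(w)*k(O(4, 2)))/8 = ((3/2)*(-4))/8 = -6*⅛ = -¾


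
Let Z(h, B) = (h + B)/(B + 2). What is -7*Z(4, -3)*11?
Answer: 77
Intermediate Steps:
Z(h, B) = (B + h)/(2 + B)
-7*Z(4, -3)*11 = -7*(-3 + 4)/(2 - 3)*11 = -7/(-1)*11 = -(-7)*11 = -7*(-1)*11 = 7*11 = 77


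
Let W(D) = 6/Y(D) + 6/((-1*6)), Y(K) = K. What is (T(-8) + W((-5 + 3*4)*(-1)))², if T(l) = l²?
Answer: 189225/49 ≈ 3861.7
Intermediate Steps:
W(D) = -1 + 6/D (W(D) = 6/D + 6/((-1*6)) = 6/D + 6/(-6) = 6/D + 6*(-⅙) = 6/D - 1 = -1 + 6/D)
(T(-8) + W((-5 + 3*4)*(-1)))² = ((-8)² + (6 - (-5 + 3*4)*(-1))/(((-5 + 3*4)*(-1))))² = (64 + (6 - (-5 + 12)*(-1))/(((-5 + 12)*(-1))))² = (64 + (6 - 7*(-1))/((7*(-1))))² = (64 + (6 - 1*(-7))/(-7))² = (64 - (6 + 7)/7)² = (64 - ⅐*13)² = (64 - 13/7)² = (435/7)² = 189225/49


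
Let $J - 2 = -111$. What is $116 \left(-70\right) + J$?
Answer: $-8229$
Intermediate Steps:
$J = -109$ ($J = 2 - 111 = -109$)
$116 \left(-70\right) + J = 116 \left(-70\right) - 109 = -8120 - 109 = -8229$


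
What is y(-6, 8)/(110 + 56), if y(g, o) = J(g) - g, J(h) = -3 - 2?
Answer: 1/166 ≈ 0.0060241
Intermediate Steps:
J(h) = -5
y(g, o) = -5 - g
y(-6, 8)/(110 + 56) = (-5 - 1*(-6))/(110 + 56) = (-5 + 6)/166 = 1*(1/166) = 1/166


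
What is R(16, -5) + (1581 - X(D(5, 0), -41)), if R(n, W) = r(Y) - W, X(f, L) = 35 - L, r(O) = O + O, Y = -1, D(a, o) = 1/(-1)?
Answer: 1508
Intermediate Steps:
D(a, o) = -1
r(O) = 2*O
R(n, W) = -2 - W (R(n, W) = 2*(-1) - W = -2 - W)
R(16, -5) + (1581 - X(D(5, 0), -41)) = (-2 - 1*(-5)) + (1581 - (35 - 1*(-41))) = (-2 + 5) + (1581 - (35 + 41)) = 3 + (1581 - 1*76) = 3 + (1581 - 76) = 3 + 1505 = 1508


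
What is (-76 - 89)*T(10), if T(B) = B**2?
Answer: -16500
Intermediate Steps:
(-76 - 89)*T(10) = (-76 - 89)*10**2 = -165*100 = -16500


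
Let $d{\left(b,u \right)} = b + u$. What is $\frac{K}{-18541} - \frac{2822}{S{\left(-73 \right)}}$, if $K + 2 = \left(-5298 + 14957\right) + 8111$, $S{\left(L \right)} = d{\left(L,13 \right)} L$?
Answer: $- \frac{65073271}{40604790} \approx -1.6026$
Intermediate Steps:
$S{\left(L \right)} = L \left(13 + L\right)$ ($S{\left(L \right)} = \left(L + 13\right) L = \left(13 + L\right) L = L \left(13 + L\right)$)
$K = 17768$ ($K = -2 + \left(\left(-5298 + 14957\right) + 8111\right) = -2 + \left(9659 + 8111\right) = -2 + 17770 = 17768$)
$\frac{K}{-18541} - \frac{2822}{S{\left(-73 \right)}} = \frac{17768}{-18541} - \frac{2822}{\left(-73\right) \left(13 - 73\right)} = 17768 \left(- \frac{1}{18541}\right) - \frac{2822}{\left(-73\right) \left(-60\right)} = - \frac{17768}{18541} - \frac{2822}{4380} = - \frac{17768}{18541} - \frac{1411}{2190} = - \frac{65073271}{40604790}$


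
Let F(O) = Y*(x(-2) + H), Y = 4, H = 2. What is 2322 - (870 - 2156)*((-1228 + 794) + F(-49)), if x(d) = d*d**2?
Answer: -586666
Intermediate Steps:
x(d) = d**3
F(O) = -24 (F(O) = 4*((-2)**3 + 2) = 4*(-8 + 2) = 4*(-6) = -24)
2322 - (870 - 2156)*((-1228 + 794) + F(-49)) = 2322 - (870 - 2156)*((-1228 + 794) - 24) = 2322 - (-1286)*(-434 - 24) = 2322 - (-1286)*(-458) = 2322 - 1*588988 = 2322 - 588988 = -586666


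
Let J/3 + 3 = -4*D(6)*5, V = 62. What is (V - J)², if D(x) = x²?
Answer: 4977361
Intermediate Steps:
J = -2169 (J = -9 + 3*(-4*6²*5) = -9 + 3*(-4*36*5) = -9 + 3*(-144*5) = -9 + 3*(-720) = -9 - 2160 = -2169)
(V - J)² = (62 - 1*(-2169))² = (62 + 2169)² = 2231² = 4977361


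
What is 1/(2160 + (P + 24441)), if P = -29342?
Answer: -1/2741 ≈ -0.00036483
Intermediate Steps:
1/(2160 + (P + 24441)) = 1/(2160 + (-29342 + 24441)) = 1/(2160 - 4901) = 1/(-2741) = -1/2741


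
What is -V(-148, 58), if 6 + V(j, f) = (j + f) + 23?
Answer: 73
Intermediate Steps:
V(j, f) = 17 + f + j (V(j, f) = -6 + ((j + f) + 23) = -6 + ((f + j) + 23) = -6 + (23 + f + j) = 17 + f + j)
-V(-148, 58) = -(17 + 58 - 148) = -1*(-73) = 73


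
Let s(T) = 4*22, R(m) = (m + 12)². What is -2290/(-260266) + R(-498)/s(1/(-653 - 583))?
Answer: 7684248707/2862926 ≈ 2684.1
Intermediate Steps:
R(m) = (12 + m)²
s(T) = 88
-2290/(-260266) + R(-498)/s(1/(-653 - 583)) = -2290/(-260266) + (12 - 498)²/88 = -2290*(-1/260266) + (-486)²*(1/88) = 1145/130133 + 236196*(1/88) = 1145/130133 + 59049/22 = 7684248707/2862926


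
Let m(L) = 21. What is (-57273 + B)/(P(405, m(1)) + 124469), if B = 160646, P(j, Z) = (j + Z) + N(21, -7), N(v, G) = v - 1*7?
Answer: 103373/124909 ≈ 0.82759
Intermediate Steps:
N(v, G) = -7 + v (N(v, G) = v - 7 = -7 + v)
P(j, Z) = 14 + Z + j (P(j, Z) = (j + Z) + (-7 + 21) = (Z + j) + 14 = 14 + Z + j)
(-57273 + B)/(P(405, m(1)) + 124469) = (-57273 + 160646)/((14 + 21 + 405) + 124469) = 103373/(440 + 124469) = 103373/124909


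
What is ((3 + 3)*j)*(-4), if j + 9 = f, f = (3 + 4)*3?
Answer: -288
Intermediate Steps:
f = 21 (f = 7*3 = 21)
j = 12 (j = -9 + 21 = 12)
((3 + 3)*j)*(-4) = ((3 + 3)*12)*(-4) = (6*12)*(-4) = 72*(-4) = -288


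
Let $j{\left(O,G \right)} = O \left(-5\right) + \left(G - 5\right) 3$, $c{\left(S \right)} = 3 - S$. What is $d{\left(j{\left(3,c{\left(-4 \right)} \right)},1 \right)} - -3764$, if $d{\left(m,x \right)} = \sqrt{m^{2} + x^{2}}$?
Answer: $3764 + \sqrt{82} \approx 3773.1$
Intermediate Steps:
$j{\left(O,G \right)} = -15 - 5 O + 3 G$ ($j{\left(O,G \right)} = - 5 O + \left(-5 + G\right) 3 = - 5 O + \left(-15 + 3 G\right) = -15 - 5 O + 3 G$)
$d{\left(j{\left(3,c{\left(-4 \right)} \right)},1 \right)} - -3764 = \sqrt{\left(-15 - 15 + 3 \left(3 - -4\right)\right)^{2} + 1^{2}} - -3764 = \sqrt{\left(-15 - 15 + 3 \left(3 + 4\right)\right)^{2} + 1} + 3764 = \sqrt{\left(-15 - 15 + 3 \cdot 7\right)^{2} + 1} + 3764 = \sqrt{\left(-15 - 15 + 21\right)^{2} + 1} + 3764 = \sqrt{\left(-9\right)^{2} + 1} + 3764 = \sqrt{81 + 1} + 3764 = \sqrt{82} + 3764 = 3764 + \sqrt{82}$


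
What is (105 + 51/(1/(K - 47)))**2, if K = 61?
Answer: 670761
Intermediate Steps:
(105 + 51/(1/(K - 47)))**2 = (105 + 51/(1/(61 - 47)))**2 = (105 + 51/(1/14))**2 = (105 + 51*14)**2 = (105 + 714)**2 = 819**2 = 670761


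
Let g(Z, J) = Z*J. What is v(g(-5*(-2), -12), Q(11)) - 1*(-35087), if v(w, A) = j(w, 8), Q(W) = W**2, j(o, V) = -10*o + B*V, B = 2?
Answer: 36303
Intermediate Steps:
g(Z, J) = J*Z
j(o, V) = -10*o + 2*V
v(w, A) = 16 - 10*w (v(w, A) = -10*w + 2*8 = -10*w + 16 = 16 - 10*w)
v(g(-5*(-2), -12), Q(11)) - 1*(-35087) = (16 - (-120)*(-5*(-2))) - 1*(-35087) = (16 - (-120)*10) + 35087 = (16 - 10*(-120)) + 35087 = (16 + 1200) + 35087 = 1216 + 35087 = 36303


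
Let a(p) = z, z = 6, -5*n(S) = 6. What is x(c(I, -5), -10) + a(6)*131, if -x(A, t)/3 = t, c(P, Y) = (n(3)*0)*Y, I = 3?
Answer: 816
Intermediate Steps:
n(S) = -6/5 (n(S) = -⅕*6 = -6/5)
a(p) = 6
c(P, Y) = 0 (c(P, Y) = (-6/5*0)*Y = 0*Y = 0)
x(A, t) = -3*t
x(c(I, -5), -10) + a(6)*131 = -3*(-10) + 6*131 = 30 + 786 = 816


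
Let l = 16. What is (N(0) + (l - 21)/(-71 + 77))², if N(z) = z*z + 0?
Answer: 25/36 ≈ 0.69444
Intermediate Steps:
N(z) = z² (N(z) = z² + 0 = z²)
(N(0) + (l - 21)/(-71 + 77))² = (0² + (16 - 21)/(-71 + 77))² = (0 - 5/6)² = (0 - 5*⅙)² = (0 - ⅚)² = (-⅚)² = 25/36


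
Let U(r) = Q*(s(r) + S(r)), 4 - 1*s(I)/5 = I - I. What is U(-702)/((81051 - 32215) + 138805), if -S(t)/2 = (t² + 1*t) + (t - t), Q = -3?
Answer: 984184/62547 ≈ 15.735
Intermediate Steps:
S(t) = -2*t - 2*t² (S(t) = -2*((t² + 1*t) + (t - t)) = -2*((t² + t) + 0) = -2*((t + t²) + 0) = -2*(t + t²) = -2*t - 2*t²)
s(I) = 20 (s(I) = 20 - 5*(I - I) = 20 - 5*0 = 20 + 0 = 20)
U(r) = -60 + 6*r*(1 + r) (U(r) = -3*(20 - 2*r*(1 + r)) = -60 + 6*r*(1 + r))
U(-702)/((81051 - 32215) + 138805) = (-60 + 6*(-702)*(1 - 702))/((81051 - 32215) + 138805) = (-60 + 6*(-702)*(-701))/(48836 + 138805) = (-60 + 2952612)/187641 = 2952552*(1/187641) = 984184/62547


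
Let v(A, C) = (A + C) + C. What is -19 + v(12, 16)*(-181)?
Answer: -7983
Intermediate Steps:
v(A, C) = A + 2*C
-19 + v(12, 16)*(-181) = -19 + (12 + 2*16)*(-181) = -19 + (12 + 32)*(-181) = -19 + 44*(-181) = -19 - 7964 = -7983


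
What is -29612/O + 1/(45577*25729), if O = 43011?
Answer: -34724530501385/50436876375963 ≈ -0.68847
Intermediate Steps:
-29612/O + 1/(45577*25729) = -29612/43011 + 1/(45577*25729) = -29612*1/43011 + (1/45577)*(1/25729) = -29612/43011 + 1/1172650633 = -34724530501385/50436876375963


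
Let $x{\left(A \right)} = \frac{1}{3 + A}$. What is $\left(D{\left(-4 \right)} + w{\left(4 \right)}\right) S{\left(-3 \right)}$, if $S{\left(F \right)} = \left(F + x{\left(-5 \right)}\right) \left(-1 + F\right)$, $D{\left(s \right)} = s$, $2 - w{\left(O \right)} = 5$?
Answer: $-98$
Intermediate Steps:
$w{\left(O \right)} = -3$ ($w{\left(O \right)} = 2 - 5 = -3$)
$S{\left(F \right)} = \left(-1 + F\right) \left(- \frac{1}{2} + F\right)$ ($S{\left(F \right)} = \left(F + \frac{1}{3 - 5}\right) \left(-1 + F\right) = \left(F + \frac{1}{-2}\right) \left(-1 + F\right) = \left(F - \frac{1}{2}\right) \left(-1 + F\right) = \left(- \frac{1}{2} + F\right) \left(-1 + F\right) = \left(-1 + F\right) \left(- \frac{1}{2} + F\right)$)
$\left(D{\left(-4 \right)} + w{\left(4 \right)}\right) S{\left(-3 \right)} = \left(-4 - 3\right) \left(\frac{1}{2} + \left(-3\right)^{2} - - \frac{9}{2}\right) = - 7 \left(\frac{1}{2} + 9 + \frac{9}{2}\right) = \left(-7\right) 14 = -98$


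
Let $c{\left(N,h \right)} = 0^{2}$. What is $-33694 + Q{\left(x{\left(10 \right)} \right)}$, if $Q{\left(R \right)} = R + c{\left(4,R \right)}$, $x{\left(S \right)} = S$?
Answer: $-33684$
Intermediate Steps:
$c{\left(N,h \right)} = 0$
$Q{\left(R \right)} = R$ ($Q{\left(R \right)} = R + 0 = R$)
$-33694 + Q{\left(x{\left(10 \right)} \right)} = -33694 + 10 = -33684$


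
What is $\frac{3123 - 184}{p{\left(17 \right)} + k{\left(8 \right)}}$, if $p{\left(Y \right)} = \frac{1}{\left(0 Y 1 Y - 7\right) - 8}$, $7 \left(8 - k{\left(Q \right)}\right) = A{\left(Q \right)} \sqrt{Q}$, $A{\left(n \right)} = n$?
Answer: $\frac{257059635}{578689} + \frac{74062800 \sqrt{2}}{578689} \approx 625.21$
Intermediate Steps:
$k{\left(Q \right)} = 8 - \frac{Q^{\frac{3}{2}}}{7}$ ($k{\left(Q \right)} = 8 - \frac{Q \sqrt{Q}}{7} = 8 - \frac{Q^{\frac{3}{2}}}{7}$)
$p{\left(Y \right)} = - \frac{1}{15}$ ($p{\left(Y \right)} = \frac{1}{\left(0 \cdot 1 Y - 7\right) - 8} = \frac{1}{\left(0 Y - 7\right) - 8} = \frac{1}{\left(0 - 7\right) - 8} = \frac{1}{-7 - 8} = \frac{1}{-15} = - \frac{1}{15}$)
$\frac{3123 - 184}{p{\left(17 \right)} + k{\left(8 \right)}} = \frac{3123 - 184}{- \frac{1}{15} + \left(8 - \frac{8^{\frac{3}{2}}}{7}\right)} = \frac{2939}{- \frac{1}{15} + \left(8 - \frac{16 \sqrt{2}}{7}\right)} = \frac{2939}{\frac{119}{15} - \frac{16 \sqrt{2}}{7}}$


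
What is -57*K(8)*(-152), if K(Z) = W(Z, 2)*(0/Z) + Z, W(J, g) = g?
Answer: 69312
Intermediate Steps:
K(Z) = Z (K(Z) = 2*(0/Z) + Z = 2*0 + Z = 0 + Z = Z)
-57*K(8)*(-152) = -57*8*(-152) = -456*(-152) = 69312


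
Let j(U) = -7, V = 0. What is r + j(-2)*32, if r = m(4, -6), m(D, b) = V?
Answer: -224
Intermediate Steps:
m(D, b) = 0
r = 0
r + j(-2)*32 = 0 - 7*32 = 0 - 224 = -224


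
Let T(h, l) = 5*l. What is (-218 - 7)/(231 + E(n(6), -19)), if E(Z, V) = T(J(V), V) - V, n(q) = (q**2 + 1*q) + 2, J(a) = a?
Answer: -45/31 ≈ -1.4516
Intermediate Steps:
n(q) = 2 + q + q**2 (n(q) = (q**2 + q) + 2 = (q + q**2) + 2 = 2 + q + q**2)
E(Z, V) = 4*V (E(Z, V) = 5*V - V = 4*V)
(-218 - 7)/(231 + E(n(6), -19)) = (-218 - 7)/(231 + 4*(-19)) = -225/(231 - 76) = -225/155 = -225*1/155 = -45/31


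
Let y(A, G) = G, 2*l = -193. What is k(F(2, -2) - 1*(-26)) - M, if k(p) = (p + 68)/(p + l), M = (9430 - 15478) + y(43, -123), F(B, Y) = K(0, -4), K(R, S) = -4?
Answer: 919299/149 ≈ 6169.8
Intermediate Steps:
l = -193/2 (l = (½)*(-193) = -193/2 ≈ -96.500)
F(B, Y) = -4
M = -6171 (M = (9430 - 15478) - 123 = -6048 - 123 = -6171)
k(p) = (68 + p)/(-193/2 + p) (k(p) = (p + 68)/(p - 193/2) = (68 + p)/(-193/2 + p))
k(F(2, -2) - 1*(-26)) - M = 2*(68 + (-4 - 1*(-26)))/(-193 + 2*(-4 - 1*(-26))) - 1*(-6171) = 2*(68 + (-4 + 26))/(-193 + 2*(-4 + 26)) + 6171 = 2*(68 + 22)/(-193 + 2*22) + 6171 = 2*90/(-193 + 44) + 6171 = 2*90/(-149) + 6171 = 2*(-1/149)*90 + 6171 = -180/149 + 6171 = 919299/149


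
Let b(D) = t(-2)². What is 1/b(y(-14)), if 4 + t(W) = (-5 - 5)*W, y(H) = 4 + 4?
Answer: 1/256 ≈ 0.0039063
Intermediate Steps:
y(H) = 8
t(W) = -4 - 10*W (t(W) = -4 + (-5 - 5)*W = -4 - 10*W)
b(D) = 256 (b(D) = (-4 - 10*(-2))² = (-4 + 20)² = 16² = 256)
1/b(y(-14)) = 1/256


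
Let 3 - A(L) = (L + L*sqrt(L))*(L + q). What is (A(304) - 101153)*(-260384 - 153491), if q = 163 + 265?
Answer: 133962232250 + 368395104000*sqrt(19) ≈ 1.7398e+12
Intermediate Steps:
q = 428
A(L) = 3 - (428 + L)*(L + L**(3/2)) (A(L) = 3 - (L + L*sqrt(L))*(L + 428) = 3 - (L + L**(3/2))*(428 + L) = 3 - (428 + L)*(L + L**(3/2)))
(A(304) - 101153)*(-260384 - 153491) = ((3 - 1*304**2 - 304**(5/2) - 428*304 - 520448*sqrt(19)) - 101153)*(-260384 - 153491) = ((3 - 1*92416 - 369664*sqrt(19) - 130112 - 520448*sqrt(19)) - 101153)*(-413875) = ((3 - 92416 - 369664*sqrt(19) - 130112 - 520448*sqrt(19)) - 101153)*(-413875) = ((-222525 - 890112*sqrt(19)) - 101153)*(-413875) = (-323678 - 890112*sqrt(19))*(-413875) = 133962232250 + 368395104000*sqrt(19)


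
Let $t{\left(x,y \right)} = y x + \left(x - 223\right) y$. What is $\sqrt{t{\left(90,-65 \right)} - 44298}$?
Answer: $77 i \sqrt{7} \approx 203.72 i$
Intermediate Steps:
$t{\left(x,y \right)} = x y + y \left(-223 + x\right)$ ($t{\left(x,y \right)} = x y + \left(-223 + x\right) y = x y + y \left(-223 + x\right)$)
$\sqrt{t{\left(90,-65 \right)} - 44298} = \sqrt{- 65 \left(-223 + 2 \cdot 90\right) - 44298} = \sqrt{- 65 \left(-223 + 180\right) - 44298} = \sqrt{\left(-65\right) \left(-43\right) - 44298} = \sqrt{2795 - 44298} = \sqrt{-41503} = 77 i \sqrt{7}$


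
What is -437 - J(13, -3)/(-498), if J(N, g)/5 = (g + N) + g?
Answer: -217591/498 ≈ -436.93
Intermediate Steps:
J(N, g) = 5*N + 10*g (J(N, g) = 5*((g + N) + g) = 5*((N + g) + g) = 5*(N + 2*g) = 5*N + 10*g)
-437 - J(13, -3)/(-498) = -437 - (5*13 + 10*(-3))/(-498) = -437 - (65 - 30)*(-1)/498 = -437 - 35*(-1)/498 = -437 - 1*(-35/498) = -437 + 35/498 = -217591/498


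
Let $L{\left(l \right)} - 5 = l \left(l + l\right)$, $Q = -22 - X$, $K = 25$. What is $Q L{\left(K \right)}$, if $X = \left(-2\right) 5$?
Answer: $-15060$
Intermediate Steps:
$X = -10$
$Q = -12$ ($Q = -22 - -10 = -22 + 10 = -12$)
$L{\left(l \right)} = 5 + 2 l^{2}$ ($L{\left(l \right)} = 5 + l \left(l + l\right) = 5 + l 2 l = 5 + 2 l^{2}$)
$Q L{\left(K \right)} = - 12 \left(5 + 2 \cdot 25^{2}\right) = - 12 \left(5 + 2 \cdot 625\right) = - 12 \left(5 + 1250\right) = \left(-12\right) 1255 = -15060$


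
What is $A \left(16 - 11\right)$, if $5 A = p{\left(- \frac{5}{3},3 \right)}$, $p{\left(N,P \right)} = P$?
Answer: $3$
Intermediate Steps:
$A = \frac{3}{5}$ ($A = \frac{1}{5} \cdot 3 = \frac{3}{5} \approx 0.6$)
$A \left(16 - 11\right) = \frac{3 \left(16 - 11\right)}{5} = \frac{3}{5} \cdot 5 = 3$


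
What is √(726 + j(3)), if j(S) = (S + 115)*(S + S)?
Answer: √1434 ≈ 37.868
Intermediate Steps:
j(S) = 2*S*(115 + S) (j(S) = (115 + S)*(2*S) = 2*S*(115 + S))
√(726 + j(3)) = √(726 + 2*3*(115 + 3)) = √(726 + 2*3*118) = √(726 + 708) = √1434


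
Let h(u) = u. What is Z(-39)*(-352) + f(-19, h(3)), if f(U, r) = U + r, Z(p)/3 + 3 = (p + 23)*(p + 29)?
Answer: -165808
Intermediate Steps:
Z(p) = -9 + 3*(23 + p)*(29 + p) (Z(p) = -9 + 3*((p + 23)*(p + 29)) = -9 + 3*((23 + p)*(29 + p)) = -9 + 3*(23 + p)*(29 + p))
Z(-39)*(-352) + f(-19, h(3)) = (1992 + 3*(-39)² + 156*(-39))*(-352) + (-19 + 3) = (1992 + 3*1521 - 6084)*(-352) - 16 = (1992 + 4563 - 6084)*(-352) - 16 = 471*(-352) - 16 = -165792 - 16 = -165808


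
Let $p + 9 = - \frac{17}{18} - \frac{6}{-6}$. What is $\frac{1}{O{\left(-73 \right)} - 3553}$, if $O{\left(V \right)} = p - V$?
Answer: $- \frac{18}{62801} \approx -0.00028662$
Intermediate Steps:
$p = - \frac{161}{18}$ ($p = -9 - \left(-1 + \frac{17}{18}\right) = -9 - - \frac{1}{18} = -9 + \left(- \frac{17}{18} + 1\right) = -9 + \frac{1}{18} = - \frac{161}{18} \approx -8.9444$)
$O{\left(V \right)} = - \frac{161}{18} - V$
$\frac{1}{O{\left(-73 \right)} - 3553} = \frac{1}{\left(- \frac{161}{18} - -73\right) - 3553} = \frac{1}{\left(- \frac{161}{18} + 73\right) - 3553} = \frac{1}{\frac{1153}{18} - 3553} = \frac{1}{- \frac{62801}{18}} = - \frac{18}{62801}$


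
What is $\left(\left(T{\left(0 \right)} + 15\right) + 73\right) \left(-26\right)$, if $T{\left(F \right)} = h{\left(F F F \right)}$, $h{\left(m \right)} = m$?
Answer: $-2288$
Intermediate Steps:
$T{\left(F \right)} = F^{3}$ ($T{\left(F \right)} = F F F = F^{2} F = F^{3}$)
$\left(\left(T{\left(0 \right)} + 15\right) + 73\right) \left(-26\right) = \left(\left(0^{3} + 15\right) + 73\right) \left(-26\right) = \left(\left(0 + 15\right) + 73\right) \left(-26\right) = \left(15 + 73\right) \left(-26\right) = 88 \left(-26\right) = -2288$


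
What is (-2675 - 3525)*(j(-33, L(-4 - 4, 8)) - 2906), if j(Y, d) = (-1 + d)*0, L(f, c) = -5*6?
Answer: 18017200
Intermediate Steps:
L(f, c) = -30
j(Y, d) = 0
(-2675 - 3525)*(j(-33, L(-4 - 4, 8)) - 2906) = (-2675 - 3525)*(0 - 2906) = -6200*(-2906) = 18017200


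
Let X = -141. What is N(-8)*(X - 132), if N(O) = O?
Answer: 2184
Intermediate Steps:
N(-8)*(X - 132) = -8*(-141 - 132) = -8*(-273) = 2184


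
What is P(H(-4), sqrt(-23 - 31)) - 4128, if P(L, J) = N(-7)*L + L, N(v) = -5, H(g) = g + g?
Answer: -4096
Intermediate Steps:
H(g) = 2*g
P(L, J) = -4*L (P(L, J) = -5*L + L = -4*L)
P(H(-4), sqrt(-23 - 31)) - 4128 = -8*(-4) - 4128 = -4*(-8) - 4128 = 32 - 4128 = -4096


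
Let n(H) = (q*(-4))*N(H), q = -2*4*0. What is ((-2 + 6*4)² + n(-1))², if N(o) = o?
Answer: 234256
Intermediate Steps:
q = 0 (q = -8*0 = 0)
n(H) = 0 (n(H) = (0*(-4))*H = 0*H = 0)
((-2 + 6*4)² + n(-1))² = ((-2 + 6*4)² + 0)² = ((-2 + 24)² + 0)² = (22² + 0)² = (484 + 0)² = 484² = 234256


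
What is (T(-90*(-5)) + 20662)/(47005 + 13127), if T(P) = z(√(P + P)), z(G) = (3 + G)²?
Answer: 21751/60132 ≈ 0.36172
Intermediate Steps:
T(P) = (3 + √2*√P)² (T(P) = (3 + √(P + P))² = (3 + √(2*P))² = (3 + √2*√P)²)
(T(-90*(-5)) + 20662)/(47005 + 13127) = ((3 + √2*√(-90*(-5)))² + 20662)/(47005 + 13127) = ((3 + √2*√450)² + 20662)/60132 = ((3 + √2*(15*√2))² + 20662)*(1/60132) = ((3 + 30)² + 20662)*(1/60132) = (33² + 20662)*(1/60132) = (1089 + 20662)*(1/60132) = 21751*(1/60132) = 21751/60132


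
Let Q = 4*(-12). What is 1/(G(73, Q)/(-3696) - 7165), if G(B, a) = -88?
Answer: -42/300929 ≈ -0.00013957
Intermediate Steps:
Q = -48
1/(G(73, Q)/(-3696) - 7165) = 1/(-88/(-3696) - 7165) = 1/(-88*(-1/3696) - 7165) = 1/(1/42 - 7165) = 1/(-300929/42) = -42/300929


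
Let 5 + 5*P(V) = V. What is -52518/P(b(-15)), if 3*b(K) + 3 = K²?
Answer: -87530/23 ≈ -3805.7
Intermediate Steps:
b(K) = -1 + K²/3
P(V) = -1 + V/5
-52518/P(b(-15)) = -52518/(-1 + (-1 + (⅓)*(-15)²)/5) = -52518/(-1 + (-1 + (⅓)*225)/5) = -52518/(-1 + (-1 + 75)/5) = -52518/(-1 + (⅕)*74) = -52518/(-1 + 74/5) = -52518/69/5 = -52518*5/69 = -87530/23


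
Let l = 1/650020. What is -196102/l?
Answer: -127470222040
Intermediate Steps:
l = 1/650020 ≈ 1.5384e-6
-196102/l = -196102/1/650020 = -196102*650020 = -127470222040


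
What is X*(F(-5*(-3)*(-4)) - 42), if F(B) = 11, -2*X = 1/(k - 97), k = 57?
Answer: -31/80 ≈ -0.38750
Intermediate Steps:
X = 1/80 (X = -1/(2*(57 - 97)) = -½/(-40) = -½*(-1/40) = 1/80 ≈ 0.012500)
X*(F(-5*(-3)*(-4)) - 42) = (11 - 42)/80 = (1/80)*(-31) = -31/80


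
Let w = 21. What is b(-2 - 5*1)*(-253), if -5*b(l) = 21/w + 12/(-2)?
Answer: -253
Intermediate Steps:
b(l) = 1 (b(l) = -(21/21 + 12/(-2))/5 = -(21*(1/21) + 12*(-1/2))/5 = -(1 - 6)/5 = -1/5*(-5) = 1)
b(-2 - 5*1)*(-253) = 1*(-253) = -253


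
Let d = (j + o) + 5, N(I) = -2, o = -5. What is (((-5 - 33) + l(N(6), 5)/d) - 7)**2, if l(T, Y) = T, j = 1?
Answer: 2209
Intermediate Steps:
d = 1 (d = (1 - 5) + 5 = -4 + 5 = 1)
(((-5 - 33) + l(N(6), 5)/d) - 7)**2 = (((-5 - 33) - 2/1) - 7)**2 = ((-38 - 2*1) - 7)**2 = ((-38 - 2) - 7)**2 = (-40 - 7)**2 = (-47)**2 = 2209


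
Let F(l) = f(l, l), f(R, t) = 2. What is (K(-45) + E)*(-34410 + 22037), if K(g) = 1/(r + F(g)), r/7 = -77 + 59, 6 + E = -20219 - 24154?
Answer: 68088581881/124 ≈ 5.4910e+8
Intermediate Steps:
E = -44379 (E = -6 + (-20219 - 24154) = -6 - 44373 = -44379)
F(l) = 2
r = -126 (r = 7*(-77 + 59) = 7*(-18) = -126)
K(g) = -1/124 (K(g) = 1/(-126 + 2) = 1/(-124) = -1/124)
(K(-45) + E)*(-34410 + 22037) = (-1/124 - 44379)*(-34410 + 22037) = -5502997/124*(-12373) = 68088581881/124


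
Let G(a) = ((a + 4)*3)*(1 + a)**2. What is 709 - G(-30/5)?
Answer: 859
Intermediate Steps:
G(a) = (1 + a)**2*(12 + 3*a) (G(a) = ((4 + a)*3)*(1 + a)**2 = (12 + 3*a)*(1 + a)**2 = (1 + a)**2*(12 + 3*a))
709 - G(-30/5) = 709 - 3*(1 - 30/5)**2*(4 - 30/5) = 709 - 3*(1 - 10*3/5)**2*(4 - 10*3/5) = 709 - 3*(1 - 6)**2*(4 - 6) = 709 - 3*(-5)**2*(-2) = 709 - 3*25*(-2) = 709 - 1*(-150) = 709 + 150 = 859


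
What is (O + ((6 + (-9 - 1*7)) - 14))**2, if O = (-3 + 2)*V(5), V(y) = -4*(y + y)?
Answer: 256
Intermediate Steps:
V(y) = -8*y
O = 40 (O = (-3 + 2)*(-8*5) = -1*(-40) = 40)
(O + ((6 + (-9 - 1*7)) - 14))**2 = (40 + ((6 + (-9 - 1*7)) - 14))**2 = (40 + ((6 + (-9 - 7)) - 14))**2 = (40 + ((6 - 16) - 14))**2 = (40 + (-10 - 14))**2 = (40 - 24)**2 = 16**2 = 256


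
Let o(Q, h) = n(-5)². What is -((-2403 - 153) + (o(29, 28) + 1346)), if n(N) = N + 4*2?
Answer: 1201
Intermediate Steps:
n(N) = 8 + N (n(N) = N + 8 = 8 + N)
o(Q, h) = 9 (o(Q, h) = (8 - 5)² = 3² = 9)
-((-2403 - 153) + (o(29, 28) + 1346)) = -((-2403 - 153) + (9 + 1346)) = -(-2556 + 1355) = -1*(-1201) = 1201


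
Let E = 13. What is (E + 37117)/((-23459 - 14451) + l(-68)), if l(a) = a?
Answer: -18565/18989 ≈ -0.97767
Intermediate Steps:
(E + 37117)/((-23459 - 14451) + l(-68)) = (13 + 37117)/((-23459 - 14451) - 68) = 37130/(-37910 - 68) = 37130/(-37978) = 37130*(-1/37978) = -18565/18989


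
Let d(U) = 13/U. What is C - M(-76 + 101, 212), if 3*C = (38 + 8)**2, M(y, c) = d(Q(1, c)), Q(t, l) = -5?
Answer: 10619/15 ≈ 707.93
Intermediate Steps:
M(y, c) = -13/5 (M(y, c) = 13/(-5) = 13*(-1/5) = -13/5)
C = 2116/3 (C = (38 + 8)**2/3 = (1/3)*46**2 = (1/3)*2116 = 2116/3 ≈ 705.33)
C - M(-76 + 101, 212) = 2116/3 - 1*(-13/5) = 2116/3 + 13/5 = 10619/15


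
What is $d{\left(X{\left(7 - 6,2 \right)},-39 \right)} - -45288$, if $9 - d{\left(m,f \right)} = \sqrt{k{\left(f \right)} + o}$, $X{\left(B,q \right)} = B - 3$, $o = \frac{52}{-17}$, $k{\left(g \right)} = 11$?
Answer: $45297 - \frac{3 \sqrt{255}}{17} \approx 45294.0$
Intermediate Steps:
$o = - \frac{52}{17}$ ($o = 52 \left(- \frac{1}{17}\right) = - \frac{52}{17} \approx -3.0588$)
$X{\left(B,q \right)} = -3 + B$
$d{\left(m,f \right)} = 9 - \frac{3 \sqrt{255}}{17}$ ($d{\left(m,f \right)} = 9 - \sqrt{11 - \frac{52}{17}} = 9 - \sqrt{\frac{135}{17}} = 9 - \frac{3 \sqrt{255}}{17}$)
$d{\left(X{\left(7 - 6,2 \right)},-39 \right)} - -45288 = \left(9 - \frac{3 \sqrt{255}}{17}\right) - -45288 = \left(9 - \frac{3 \sqrt{255}}{17}\right) + 45288 = 45297 - \frac{3 \sqrt{255}}{17}$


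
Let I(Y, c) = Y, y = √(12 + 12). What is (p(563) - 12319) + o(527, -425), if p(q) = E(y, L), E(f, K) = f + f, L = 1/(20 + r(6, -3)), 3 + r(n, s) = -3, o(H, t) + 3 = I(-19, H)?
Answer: -12341 + 4*√6 ≈ -12331.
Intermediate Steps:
y = 2*√6 (y = √24 = 2*√6 ≈ 4.8990)
o(H, t) = -22 (o(H, t) = -3 - 19 = -22)
r(n, s) = -6 (r(n, s) = -3 - 3 = -6)
L = 1/14 (L = 1/(20 - 6) = 1/14 ≈ 0.071429)
E(f, K) = 2*f
p(q) = 4*√6 (p(q) = 2*(2*√6) = 4*√6)
(p(563) - 12319) + o(527, -425) = (4*√6 - 12319) - 22 = (-12319 + 4*√6) - 22 = -12341 + 4*√6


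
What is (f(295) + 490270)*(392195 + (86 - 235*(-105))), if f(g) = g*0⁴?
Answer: 204421018120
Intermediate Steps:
f(g) = 0 (f(g) = g*0 = 0)
(f(295) + 490270)*(392195 + (86 - 235*(-105))) = (0 + 490270)*(392195 + (86 - 235*(-105))) = 490270*(392195 + (86 + 24675)) = 490270*(392195 + 24761) = 490270*416956 = 204421018120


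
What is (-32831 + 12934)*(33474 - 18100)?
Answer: -305896478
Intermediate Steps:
(-32831 + 12934)*(33474 - 18100) = -19897*15374 = -305896478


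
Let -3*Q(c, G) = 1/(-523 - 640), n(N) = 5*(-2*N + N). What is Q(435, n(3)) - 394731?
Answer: -1377216458/3489 ≈ -3.9473e+5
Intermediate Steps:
n(N) = -5*N (n(N) = 5*(-N) = -5*N)
Q(c, G) = 1/3489 (Q(c, G) = -1/(3*(-523 - 640)) = -⅓/(-1163) = -⅓*(-1/1163) = 1/3489)
Q(435, n(3)) - 394731 = 1/3489 - 394731 = -1377216458/3489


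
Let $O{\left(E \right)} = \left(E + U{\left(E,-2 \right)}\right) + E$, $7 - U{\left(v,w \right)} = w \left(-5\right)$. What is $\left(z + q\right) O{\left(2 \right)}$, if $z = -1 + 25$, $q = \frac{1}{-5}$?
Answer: $\frac{119}{5} \approx 23.8$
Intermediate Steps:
$q = - \frac{1}{5} \approx -0.2$
$U{\left(v,w \right)} = 7 + 5 w$ ($U{\left(v,w \right)} = 7 - w \left(-5\right) = 7 - - 5 w = 7 + 5 w$)
$O{\left(E \right)} = -3 + 2 E$ ($O{\left(E \right)} = \left(E + \left(7 + 5 \left(-2\right)\right)\right) + E = \left(E + \left(7 - 10\right)\right) + E = \left(E - 3\right) + E = \left(-3 + E\right) + E = -3 + 2 E$)
$z = 24$
$\left(z + q\right) O{\left(2 \right)} = \left(24 - \frac{1}{5}\right) \left(-3 + 2 \cdot 2\right) = \frac{119 \left(-3 + 4\right)}{5} = \frac{119}{5} \cdot 1 = \frac{119}{5}$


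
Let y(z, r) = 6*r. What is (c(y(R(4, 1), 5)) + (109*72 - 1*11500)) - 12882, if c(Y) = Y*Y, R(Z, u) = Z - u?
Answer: -15634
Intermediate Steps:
c(Y) = Y²
(c(y(R(4, 1), 5)) + (109*72 - 1*11500)) - 12882 = ((6*5)² + (109*72 - 1*11500)) - 12882 = (30² + (7848 - 11500)) - 12882 = (900 - 3652) - 12882 = -2752 - 12882 = -15634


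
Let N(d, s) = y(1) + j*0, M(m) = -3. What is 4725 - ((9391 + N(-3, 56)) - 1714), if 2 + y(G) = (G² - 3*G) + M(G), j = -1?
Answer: -2945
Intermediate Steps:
y(G) = -5 + G² - 3*G (y(G) = -2 + ((G² - 3*G) - 3) = -2 + (-3 + G² - 3*G) = -5 + G² - 3*G)
N(d, s) = -7 (N(d, s) = (-5 + 1² - 3*1) - 1*0 = (-5 + 1 - 3) + 0 = -7 + 0 = -7)
4725 - ((9391 + N(-3, 56)) - 1714) = 4725 - ((9391 - 7) - 1714) = 4725 - (9384 - 1714) = 4725 - 1*7670 = 4725 - 7670 = -2945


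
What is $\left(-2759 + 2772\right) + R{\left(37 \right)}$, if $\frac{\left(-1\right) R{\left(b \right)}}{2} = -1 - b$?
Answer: $89$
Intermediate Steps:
$R{\left(b \right)} = 2 + 2 b$ ($R{\left(b \right)} = - 2 \left(-1 - b\right) = 2 + 2 b$)
$\left(-2759 + 2772\right) + R{\left(37 \right)} = \left(-2759 + 2772\right) + \left(2 + 2 \cdot 37\right) = 13 + \left(2 + 74\right) = 13 + 76 = 89$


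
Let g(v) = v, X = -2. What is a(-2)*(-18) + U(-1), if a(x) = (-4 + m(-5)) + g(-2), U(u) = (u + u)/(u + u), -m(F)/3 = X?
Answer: 1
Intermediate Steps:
m(F) = 6 (m(F) = -3*(-2) = 6)
U(u) = 1 (U(u) = (2*u)/((2*u)) = (2*u)*(1/(2*u)) = 1)
a(x) = 0 (a(x) = (-4 + 6) - 2 = 2 - 2 = 0)
a(-2)*(-18) + U(-1) = 0*(-18) + 1 = 0 + 1 = 1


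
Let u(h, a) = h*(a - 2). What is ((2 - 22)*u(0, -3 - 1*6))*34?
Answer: 0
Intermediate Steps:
u(h, a) = h*(-2 + a)
((2 - 22)*u(0, -3 - 1*6))*34 = ((2 - 22)*(0*(-2 + (-3 - 1*6))))*34 = -0*(-2 + (-3 - 6))*34 = -0*(-2 - 9)*34 = -0*(-11)*34 = -20*0*34 = 0*34 = 0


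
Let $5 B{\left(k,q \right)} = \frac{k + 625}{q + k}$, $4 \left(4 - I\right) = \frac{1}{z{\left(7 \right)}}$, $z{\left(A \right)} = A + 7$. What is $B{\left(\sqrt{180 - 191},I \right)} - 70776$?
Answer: $\frac{8 \left(- 2477153 \sqrt{11} + 9860030 i\right)}{5 \left(- 223 i + 56 \sqrt{11}\right)} \approx -70757.0 - 15.338 i$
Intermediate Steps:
$z{\left(A \right)} = 7 + A$
$I = \frac{223}{56}$ ($I = 4 - \frac{1}{4 \left(7 + 7\right)} = 4 - \frac{1}{4 \cdot 14} = 4 - \frac{1}{56} = \frac{223}{56} \approx 3.9821$)
$B{\left(k,q \right)} = \frac{625 + k}{5 \left(k + q\right)}$ ($B{\left(k,q \right)} = \frac{\left(k + 625\right) \frac{1}{q + k}}{5} = \frac{\left(625 + k\right) \frac{1}{k + q}}{5} = \frac{\frac{1}{k + q} \left(625 + k\right)}{5} = \frac{625 + k}{5 \left(k + q\right)}$)
$B{\left(\sqrt{180 - 191},I \right)} - 70776 = \frac{125 + \frac{\sqrt{180 - 191}}{5}}{\sqrt{180 - 191} + \frac{223}{56}} - 70776 = \frac{125 + \frac{\sqrt{-11}}{5}}{\sqrt{-11} + \frac{223}{56}} - 70776 = \frac{125 + \frac{i \sqrt{11}}{5}}{i \sqrt{11} + \frac{223}{56}} - 70776 = \frac{125 + \frac{i \sqrt{11}}{5}}{\frac{223}{56} + i \sqrt{11}} - 70776 = -70776 + \frac{125 + \frac{i \sqrt{11}}{5}}{\frac{223}{56} + i \sqrt{11}}$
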